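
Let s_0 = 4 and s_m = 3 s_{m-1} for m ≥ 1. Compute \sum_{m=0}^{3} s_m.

160

s_1 = 3(4) = 12
s_2 = 3(12) = 36
s_3 = 3(36) = 108
Sum = 4 + 12 + 36 + 108 = 160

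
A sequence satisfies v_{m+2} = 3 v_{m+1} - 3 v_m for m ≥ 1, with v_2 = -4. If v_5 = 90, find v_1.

Let v_1 = x.
v_3 = -12 - 3x
v_4 = -24 - 9x
v_5 = -36 - 18x
So -36 - 18x = 90, giving x = -7.

-7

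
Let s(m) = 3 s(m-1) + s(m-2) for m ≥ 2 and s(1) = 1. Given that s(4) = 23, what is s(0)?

Let s(0) = y.
s(2) = 3 + y
s(3) = 10 + 3y
s(4) = 33 + 10y
So 33 + 10y = 23, giving y = -1.

-1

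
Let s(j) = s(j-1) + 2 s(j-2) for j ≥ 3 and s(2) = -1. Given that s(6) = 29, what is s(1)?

4

Let s(1) = y.
s(3) = -1 + 2y
s(4) = -3 + 2y
s(5) = -5 + 6y
s(6) = -11 + 10y
So -11 + 10y = 29, giving y = 4.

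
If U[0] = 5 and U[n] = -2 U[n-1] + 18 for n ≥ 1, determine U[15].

The fixed point is 18/(1 + 2) = 6, so U[n] - 6 = -2(U[n-1] - 6).
Hence U[n] = -1·(-2)^n + 6.
U[15] = -1·(-2)^{15} + 6 = -1·-32768 + 6 = 32774.

32774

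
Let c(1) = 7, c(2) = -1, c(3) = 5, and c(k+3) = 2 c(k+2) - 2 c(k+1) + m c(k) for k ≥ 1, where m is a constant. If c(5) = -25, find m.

-3

c(4) = 12 + 7m
c(5) = 14 + 13m
So 14 + 13m = -25, giving m = -3.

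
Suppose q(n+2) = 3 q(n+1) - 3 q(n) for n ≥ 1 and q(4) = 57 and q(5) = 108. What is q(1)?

Rearranging, q(n-2) = (q(n) - 3 q(n-1)) / -3.
q(3) = (108 - 3(57)) / -3 = -63/-3 = 21
q(2) = (57 - 3(21)) / -3 = -6/-3 = 2
q(1) = (21 - 3(2)) / -3 = 15/-3 = -5

-5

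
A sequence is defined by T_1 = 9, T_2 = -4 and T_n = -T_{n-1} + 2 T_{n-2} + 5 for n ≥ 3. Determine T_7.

T_3 = -(-4) + 2(9) + 5 = 27
T_4 = -27 + 2(-4) + 5 = -30
T_5 = -(-30) + 2(27) + 5 = 89
T_6 = -89 + 2(-30) + 5 = -144
T_7 = -(-144) + 2(89) + 5 = 327

327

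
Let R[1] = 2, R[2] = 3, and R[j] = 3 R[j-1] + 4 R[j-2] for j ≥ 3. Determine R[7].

4097

R[3] = 3(3) + 4(2) = 17
R[4] = 3(17) + 4(3) = 63
R[5] = 3(63) + 4(17) = 257
R[6] = 3(257) + 4(63) = 1023
R[7] = 3(1023) + 4(257) = 4097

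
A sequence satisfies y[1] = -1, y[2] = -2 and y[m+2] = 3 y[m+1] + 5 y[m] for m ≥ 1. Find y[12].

y[3] = 3·(-2) + 5·(-1) = -11
y[4] = 3·(-11) + 5·(-2) = -43
y[5] = 3·(-43) + 5·(-11) = -184
y[6] = 3·(-184) + 5·(-43) = -767
y[7] = 3·(-767) + 5·(-184) = -3221
y[8] = 3·(-3221) + 5·(-767) = -13498
y[9] = 3·(-13498) + 5·(-3221) = -56599
y[10] = 3·(-56599) + 5·(-13498) = -237287
y[11] = 3·(-237287) + 5·(-56599) = -994856
y[12] = 3·(-994856) + 5·(-237287) = -4171003

-4171003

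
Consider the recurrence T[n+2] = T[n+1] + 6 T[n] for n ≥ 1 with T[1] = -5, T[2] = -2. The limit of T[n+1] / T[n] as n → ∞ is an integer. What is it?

3

The characteristic equation is r^2 - r - 6 = 0, which factors as (r - 3)(r + 2) = 0.
So the roots are 3 and -2. Since |3| > |-2| and the coefficient of 3^n is non-zero, the ratio tends to 3.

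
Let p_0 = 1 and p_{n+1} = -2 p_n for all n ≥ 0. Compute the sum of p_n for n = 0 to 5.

-21

p_1 = -2·1 = -2
p_2 = -2·(-2) = 4
p_3 = -2·4 = -8
p_4 = -2·(-8) = 16
p_5 = -2·16 = -32
Sum = 1 + (-2) + 4 + (-8) + 16 + (-32) = -21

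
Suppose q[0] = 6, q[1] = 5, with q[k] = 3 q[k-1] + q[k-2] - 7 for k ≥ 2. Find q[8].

q[2] = 3·5 + 6 - 7 = 14
q[3] = 3·14 + 5 - 7 = 40
q[4] = 3·40 + 14 - 7 = 127
q[5] = 3·127 + 40 - 7 = 414
q[6] = 3·414 + 127 - 7 = 1362
q[7] = 3·1362 + 414 - 7 = 4493
q[8] = 3·4493 + 1362 - 7 = 14834

14834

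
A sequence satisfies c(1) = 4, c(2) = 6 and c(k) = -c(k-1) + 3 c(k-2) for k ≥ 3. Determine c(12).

c(3) = -6 + 3(4) = 6
c(4) = -6 + 3(6) = 12
c(5) = -12 + 3(6) = 6
c(6) = -6 + 3(12) = 30
c(7) = -30 + 3(6) = -12
c(8) = -(-12) + 3(30) = 102
c(9) = -102 + 3(-12) = -138
c(10) = -(-138) + 3(102) = 444
c(11) = -444 + 3(-138) = -858
c(12) = -(-858) + 3(444) = 2190

2190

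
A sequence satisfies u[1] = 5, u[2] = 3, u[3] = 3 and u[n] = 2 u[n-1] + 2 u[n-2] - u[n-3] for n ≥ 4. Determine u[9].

u[4] = 2(3) + 2(3) - 5 = 7
u[5] = 2(7) + 2(3) - 3 = 17
u[6] = 2(17) + 2(7) - 3 = 45
u[7] = 2(45) + 2(17) - 7 = 117
u[8] = 2(117) + 2(45) - 17 = 307
u[9] = 2(307) + 2(117) - 45 = 803

803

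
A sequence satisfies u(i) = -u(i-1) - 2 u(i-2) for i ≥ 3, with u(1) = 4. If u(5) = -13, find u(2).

Let u(2) = w.
u(3) = -8 - w
u(4) = 8 - w
u(5) = 8 + 3w
So 8 + 3w = -13, giving w = -7.

-7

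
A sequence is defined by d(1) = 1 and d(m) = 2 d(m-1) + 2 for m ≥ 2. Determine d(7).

d(2) = 2(1) + 2 = 4
d(3) = 2(4) + 2 = 10
d(4) = 2(10) + 2 = 22
d(5) = 2(22) + 2 = 46
d(6) = 2(46) + 2 = 94
d(7) = 2(94) + 2 = 190

190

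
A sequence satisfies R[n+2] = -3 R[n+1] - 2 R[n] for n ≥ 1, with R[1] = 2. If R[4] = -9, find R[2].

Let R[2] = w.
R[3] = -4 - 3w
R[4] = 12 + 7w
So 12 + 7w = -9, giving w = -3.

-3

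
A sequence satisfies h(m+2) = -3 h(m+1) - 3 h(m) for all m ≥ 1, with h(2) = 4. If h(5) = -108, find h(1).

Let h(1) = z.
h(3) = -12 - 3z
h(4) = 24 + 9z
h(5) = -36 - 18z
So -36 - 18z = -108, giving z = 4.

4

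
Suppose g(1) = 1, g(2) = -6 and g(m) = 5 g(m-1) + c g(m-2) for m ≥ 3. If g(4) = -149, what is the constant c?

g(3) = -30 + c
g(4) = -150 - c
So -150 - c = -149, giving c = -1.

-1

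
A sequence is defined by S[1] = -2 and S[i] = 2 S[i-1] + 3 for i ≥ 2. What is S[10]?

509

S[2] = 2·(-2) + 3 = -1
S[3] = 2·(-1) + 3 = 1
S[4] = 2·1 + 3 = 5
S[5] = 2·5 + 3 = 13
S[6] = 2·13 + 3 = 29
S[7] = 2·29 + 3 = 61
S[8] = 2·61 + 3 = 125
S[9] = 2·125 + 3 = 253
S[10] = 2·253 + 3 = 509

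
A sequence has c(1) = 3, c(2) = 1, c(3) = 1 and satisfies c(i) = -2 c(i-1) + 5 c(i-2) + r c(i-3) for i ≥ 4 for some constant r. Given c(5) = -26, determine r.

5

c(4) = 3 + 3r
c(5) = -1 - 5r
So -1 - 5r = -26, giving r = 5.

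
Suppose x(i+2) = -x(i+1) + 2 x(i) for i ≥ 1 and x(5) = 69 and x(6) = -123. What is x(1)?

Rearranging, x(i-2) = (x(i) + x(i-1)) / 2.
x(4) = (-123 + 69) / 2 = -54/2 = -27
x(3) = (69 + (-27)) / 2 = 42/2 = 21
x(2) = (-27 + 21) / 2 = -6/2 = -3
x(1) = (21 + (-3)) / 2 = 18/2 = 9

9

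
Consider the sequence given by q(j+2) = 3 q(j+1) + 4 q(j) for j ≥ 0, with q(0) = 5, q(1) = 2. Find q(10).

q(2) = 3*2 + 4*5 = 26
q(3) = 3*26 + 4*2 = 86
q(4) = 3*86 + 4*26 = 362
q(5) = 3*362 + 4*86 = 1430
q(6) = 3*1430 + 4*362 = 5738
q(7) = 3*5738 + 4*1430 = 22934
q(8) = 3*22934 + 4*5738 = 91754
q(9) = 3*91754 + 4*22934 = 366998
q(10) = 3*366998 + 4*91754 = 1468010

1468010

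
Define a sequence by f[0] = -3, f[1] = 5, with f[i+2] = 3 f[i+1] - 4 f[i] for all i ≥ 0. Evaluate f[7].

f[2] = 3(5) - 4(-3) = 27
f[3] = 3(27) - 4(5) = 61
f[4] = 3(61) - 4(27) = 75
f[5] = 3(75) - 4(61) = -19
f[6] = 3(-19) - 4(75) = -357
f[7] = 3(-357) - 4(-19) = -995

-995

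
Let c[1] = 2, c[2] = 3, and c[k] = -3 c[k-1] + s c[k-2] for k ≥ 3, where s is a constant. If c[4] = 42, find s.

-5

c[3] = -9 + 2s
c[4] = 27 - 3s
So 27 - 3s = 42, giving s = -5.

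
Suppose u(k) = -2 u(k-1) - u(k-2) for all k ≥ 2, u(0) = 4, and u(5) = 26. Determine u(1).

Let u(1) = z.
u(2) = -4 - 2z
u(3) = 8 + 3z
u(4) = -12 - 4z
u(5) = 16 + 5z
So 16 + 5z = 26, giving z = 2.

2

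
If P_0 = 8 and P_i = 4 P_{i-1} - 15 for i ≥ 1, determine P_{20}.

The fixed point is -15/(1 - 4) = 5, so P_i - 5 = 4(P_{i-1} - 5).
Hence P_i = 3·4^i + 5.
P_{20} = 3·4^{20} + 5 = 3·1099511627776 + 5 = 3298534883333.

3298534883333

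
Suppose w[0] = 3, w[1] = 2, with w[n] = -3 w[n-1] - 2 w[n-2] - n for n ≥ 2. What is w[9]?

w[2] = -3(2) - 2(3) - 2 = -14
w[3] = -3(-14) - 2(2) - 3 = 35
w[4] = -3(35) - 2(-14) - 4 = -81
w[5] = -3(-81) - 2(35) - 5 = 168
w[6] = -3(168) - 2(-81) - 6 = -348
w[7] = -3(-348) - 2(168) - 7 = 701
w[8] = -3(701) - 2(-348) - 8 = -1415
w[9] = -3(-1415) - 2(701) - 9 = 2834

2834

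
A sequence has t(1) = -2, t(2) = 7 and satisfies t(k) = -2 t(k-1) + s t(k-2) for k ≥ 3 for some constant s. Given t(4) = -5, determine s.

t(3) = -14 - 2s
t(4) = 28 + 11s
So 28 + 11s = -5, giving s = -3.

-3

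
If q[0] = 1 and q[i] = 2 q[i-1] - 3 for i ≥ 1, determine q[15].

-65533

The fixed point is -3/(1 - 2) = 3, so q[i] - 3 = 2(q[i-1] - 3).
Hence q[i] = -2·2^i + 3.
q[15] = -2·2^{15} + 3 = -2·32768 + 3 = -65533.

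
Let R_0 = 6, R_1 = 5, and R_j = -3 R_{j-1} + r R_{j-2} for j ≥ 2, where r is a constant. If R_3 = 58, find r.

R_2 = -15 + 6r
R_3 = 45 - 13r
So 45 - 13r = 58, giving r = -1.

-1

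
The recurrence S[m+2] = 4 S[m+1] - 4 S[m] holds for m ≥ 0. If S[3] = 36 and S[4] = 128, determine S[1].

-5

Rearranging, S[m-2] = (S[m] - 4 S[m-1]) / -4.
S[2] = (128 - 4*36) / -4 = -16/-4 = 4
S[1] = (36 - 4*4) / -4 = 20/-4 = -5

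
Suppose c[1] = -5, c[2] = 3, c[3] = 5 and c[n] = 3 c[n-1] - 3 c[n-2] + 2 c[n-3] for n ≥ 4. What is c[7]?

c[4] = 3·5 - 3·3 + 2·(-5) = -4
c[5] = 3·(-4) - 3·5 + 2·3 = -21
c[6] = 3·(-21) - 3·(-4) + 2·5 = -41
c[7] = 3·(-41) - 3·(-21) + 2·(-4) = -68

-68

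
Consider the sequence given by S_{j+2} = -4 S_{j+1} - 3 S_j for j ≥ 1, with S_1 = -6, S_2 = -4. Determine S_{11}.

295234

S_3 = -4*(-4) - 3*(-6) = 34
S_4 = -4*34 - 3*(-4) = -124
S_5 = -4*(-124) - 3*34 = 394
S_6 = -4*394 - 3*(-124) = -1204
S_7 = -4*(-1204) - 3*394 = 3634
S_8 = -4*3634 - 3*(-1204) = -10924
S_9 = -4*(-10924) - 3*3634 = 32794
S_{10} = -4*32794 - 3*(-10924) = -98404
S_{11} = -4*(-98404) - 3*32794 = 295234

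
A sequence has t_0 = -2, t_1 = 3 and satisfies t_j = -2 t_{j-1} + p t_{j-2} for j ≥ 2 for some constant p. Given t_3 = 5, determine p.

-1

t_2 = -6 - 2p
t_3 = 12 + 7p
So 12 + 7p = 5, giving p = -1.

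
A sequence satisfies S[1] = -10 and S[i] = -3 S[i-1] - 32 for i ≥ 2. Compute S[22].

20920706398

The fixed point is -32/(1 + 3) = -8, so S[i] + 8 = -3(S[i-1] + 8).
Hence S[i] = -2·(-3)^{i-1} - 8.
S[22] = -2·(-3)^{21} - 8 = -2·-10460353203 - 8 = 20920706398.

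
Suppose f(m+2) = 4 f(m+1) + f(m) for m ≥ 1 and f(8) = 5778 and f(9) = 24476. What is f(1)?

-4

Rearranging, f(m-2) = f(m) - 4 f(m-1).
f(7) = 24476 - 4*5778 = 1364
f(6) = 5778 - 4*1364 = 322
f(5) = 1364 - 4*322 = 76
f(4) = 322 - 4*76 = 18
f(3) = 76 - 4*18 = 4
f(2) = 18 - 4*4 = 2
f(1) = 4 - 4*2 = -4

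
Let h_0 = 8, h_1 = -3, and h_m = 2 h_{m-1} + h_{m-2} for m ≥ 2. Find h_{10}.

746

h_2 = 2·(-3) + 8 = 2
h_3 = 2·2 + (-3) = 1
h_4 = 2·1 + 2 = 4
h_5 = 2·4 + 1 = 9
h_6 = 2·9 + 4 = 22
h_7 = 2·22 + 9 = 53
h_8 = 2·53 + 22 = 128
h_9 = 2·128 + 53 = 309
h_{10} = 2·309 + 128 = 746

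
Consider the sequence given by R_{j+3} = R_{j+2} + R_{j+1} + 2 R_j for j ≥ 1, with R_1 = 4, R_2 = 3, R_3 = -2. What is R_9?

178

R_4 = (-2) + 3 + 2·4 = 9
R_5 = 9 + (-2) + 2·3 = 13
R_6 = 13 + 9 + 2·(-2) = 18
R_7 = 18 + 13 + 2·9 = 49
R_8 = 49 + 18 + 2·13 = 93
R_9 = 93 + 49 + 2·18 = 178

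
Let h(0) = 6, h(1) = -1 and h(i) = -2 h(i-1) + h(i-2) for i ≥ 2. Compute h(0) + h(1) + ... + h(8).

1014

h(2) = -2(-1) + 6 = 8
h(3) = -2(8) + (-1) = -17
h(4) = -2(-17) + 8 = 42
h(5) = -2(42) + (-17) = -101
h(6) = -2(-101) + 42 = 244
h(7) = -2(244) + (-101) = -589
h(8) = -2(-589) + 244 = 1422
Sum = 6 + (-1) + 8 + (-17) + 42 + (-101) + 244 + (-589) + 1422 = 1014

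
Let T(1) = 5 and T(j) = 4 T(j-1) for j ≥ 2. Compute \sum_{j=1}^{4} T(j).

425

T(2) = 4*5 = 20
T(3) = 4*20 = 80
T(4) = 4*80 = 320
Sum = 5 + 20 + 80 + 320 = 425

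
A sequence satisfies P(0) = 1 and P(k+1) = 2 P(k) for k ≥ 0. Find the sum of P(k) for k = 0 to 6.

P(1) = 2·1 = 2
P(2) = 2·2 = 4
P(3) = 2·4 = 8
P(4) = 2·8 = 16
P(5) = 2·16 = 32
P(6) = 2·32 = 64
Sum = 1 + 2 + 4 + 8 + 16 + 32 + 64 = 127

127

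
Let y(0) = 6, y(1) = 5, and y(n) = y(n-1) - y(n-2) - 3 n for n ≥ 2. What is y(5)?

y(2) = 5 - 6 - 6 = -7
y(3) = (-7) - 5 - 9 = -21
y(4) = (-21) - (-7) - 12 = -26
y(5) = (-26) - (-21) - 15 = -20

-20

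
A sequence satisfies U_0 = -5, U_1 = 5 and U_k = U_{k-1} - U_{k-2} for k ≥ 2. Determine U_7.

U_2 = 5 - (-5) = 10
U_3 = 10 - 5 = 5
U_4 = 5 - 10 = -5
U_5 = (-5) - 5 = -10
U_6 = (-10) - (-5) = -5
U_7 = (-5) - (-10) = 5

5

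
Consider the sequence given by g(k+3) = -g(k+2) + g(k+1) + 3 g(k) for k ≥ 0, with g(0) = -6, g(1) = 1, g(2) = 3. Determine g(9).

g(3) = -3 + 1 + 3(-6) = -20
g(4) = -(-20) + 3 + 3(1) = 26
g(5) = -26 + (-20) + 3(3) = -37
g(6) = -(-37) + 26 + 3(-20) = 3
g(7) = -3 + (-37) + 3(26) = 38
g(8) = -38 + 3 + 3(-37) = -146
g(9) = -(-146) + 38 + 3(3) = 193

193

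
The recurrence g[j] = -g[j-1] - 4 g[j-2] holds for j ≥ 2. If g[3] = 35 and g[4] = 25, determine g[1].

-5

Rearranging, g[j-2] = (g[j] + g[j-1]) / -4.
g[2] = (25 + 35) / -4 = 60/-4 = -15
g[1] = (35 + (-15)) / -4 = 20/-4 = -5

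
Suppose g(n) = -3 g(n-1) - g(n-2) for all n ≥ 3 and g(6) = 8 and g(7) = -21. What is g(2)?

Rearranging, g(n-2) = -(g(n) + 3 g(n-1)).
g(5) = -(-21 + 3*8) = -3
g(4) = -(8 + 3*(-3)) = 1
g(3) = -(-3 + 3*1) = 0
g(2) = -(1 + 3*0) = -1

-1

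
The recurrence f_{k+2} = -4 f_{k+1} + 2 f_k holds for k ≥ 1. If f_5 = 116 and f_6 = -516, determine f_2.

Rearranging, f_{k-2} = (f_k + 4 f_{k-1}) / 2.
f_4 = (-516 + 4*116) / 2 = -52/2 = -26
f_3 = (116 + 4*(-26)) / 2 = 12/2 = 6
f_2 = (-26 + 4*6) / 2 = -2/2 = -1

-1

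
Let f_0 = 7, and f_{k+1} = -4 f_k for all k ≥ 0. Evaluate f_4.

1792

f_1 = -4·7 = -28
f_2 = -4·(-28) = 112
f_3 = -4·112 = -448
f_4 = -4·(-448) = 1792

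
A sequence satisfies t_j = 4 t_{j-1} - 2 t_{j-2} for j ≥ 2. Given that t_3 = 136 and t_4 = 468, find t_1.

8

Rearranging, t_{j-2} = (t_j - 4 t_{j-1}) / -2.
t_2 = (468 - 4*136) / -2 = -76/-2 = 38
t_1 = (136 - 4*38) / -2 = -16/-2 = 8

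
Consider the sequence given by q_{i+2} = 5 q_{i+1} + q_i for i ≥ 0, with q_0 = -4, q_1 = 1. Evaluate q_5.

q_2 = 5·1 + (-4) = 1
q_3 = 5·1 + 1 = 6
q_4 = 5·6 + 1 = 31
q_5 = 5·31 + 6 = 161

161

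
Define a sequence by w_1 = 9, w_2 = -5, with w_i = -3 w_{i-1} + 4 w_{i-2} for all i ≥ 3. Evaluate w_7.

11475

w_3 = -3*(-5) + 4*9 = 51
w_4 = -3*51 + 4*(-5) = -173
w_5 = -3*(-173) + 4*51 = 723
w_6 = -3*723 + 4*(-173) = -2861
w_7 = -3*(-2861) + 4*723 = 11475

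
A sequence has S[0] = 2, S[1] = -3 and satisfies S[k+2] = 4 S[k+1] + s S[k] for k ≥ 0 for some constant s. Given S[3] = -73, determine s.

-5

S[2] = -12 + 2s
S[3] = -48 + 5s
So -48 + 5s = -73, giving s = -5.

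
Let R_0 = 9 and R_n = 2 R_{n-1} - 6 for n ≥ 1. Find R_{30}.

The fixed point is -6/(1 - 2) = 6, so R_n - 6 = 2(R_{n-1} - 6).
Hence R_n = 3·2^n + 6.
R_{30} = 3·2^{30} + 6 = 3·1073741824 + 6 = 3221225478.

3221225478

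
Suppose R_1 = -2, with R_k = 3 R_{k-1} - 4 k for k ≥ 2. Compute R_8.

-15290

R_2 = 3·(-2) - 8 = -14
R_3 = 3·(-14) - 12 = -54
R_4 = 3·(-54) - 16 = -178
R_5 = 3·(-178) - 20 = -554
R_6 = 3·(-554) - 24 = -1686
R_7 = 3·(-1686) - 28 = -5086
R_8 = 3·(-5086) - 32 = -15290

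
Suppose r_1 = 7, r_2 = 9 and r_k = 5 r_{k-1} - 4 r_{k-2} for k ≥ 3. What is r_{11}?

699057

r_3 = 5·9 - 4·7 = 17
r_4 = 5·17 - 4·9 = 49
r_5 = 5·49 - 4·17 = 177
r_6 = 5·177 - 4·49 = 689
r_7 = 5·689 - 4·177 = 2737
r_8 = 5·2737 - 4·689 = 10929
r_9 = 5·10929 - 4·2737 = 43697
r_{10} = 5·43697 - 4·10929 = 174769
r_{11} = 5·174769 - 4·43697 = 699057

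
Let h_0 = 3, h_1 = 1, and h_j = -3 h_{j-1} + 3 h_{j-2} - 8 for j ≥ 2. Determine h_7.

721

h_2 = -3(1) + 3(3) - 8 = -2
h_3 = -3(-2) + 3(1) - 8 = 1
h_4 = -3(1) + 3(-2) - 8 = -17
h_5 = -3(-17) + 3(1) - 8 = 46
h_6 = -3(46) + 3(-17) - 8 = -197
h_7 = -3(-197) + 3(46) - 8 = 721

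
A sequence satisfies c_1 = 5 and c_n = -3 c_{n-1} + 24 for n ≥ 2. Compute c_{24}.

94143178833

The fixed point is 24/(1 + 3) = 6, so c_n - 6 = -3(c_{n-1} - 6).
Hence c_n = -1·(-3)^{n-1} + 6.
c_{24} = -1·(-3)^{23} + 6 = -1·-94143178827 + 6 = 94143178833.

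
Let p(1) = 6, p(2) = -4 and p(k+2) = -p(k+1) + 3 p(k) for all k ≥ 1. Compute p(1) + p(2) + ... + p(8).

p(3) = -(-4) + 3*6 = 22
p(4) = -22 + 3*(-4) = -34
p(5) = -(-34) + 3*22 = 100
p(6) = -100 + 3*(-34) = -202
p(7) = -(-202) + 3*100 = 502
p(8) = -502 + 3*(-202) = -1108
Sum = 6 + (-4) + 22 + (-34) + 100 + (-202) + 502 + (-1108) = -718

-718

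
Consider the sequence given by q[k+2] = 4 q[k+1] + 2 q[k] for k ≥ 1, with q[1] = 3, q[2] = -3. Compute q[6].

-588

q[3] = 4·(-3) + 2·3 = -6
q[4] = 4·(-6) + 2·(-3) = -30
q[5] = 4·(-30) + 2·(-6) = -132
q[6] = 4·(-132) + 2·(-30) = -588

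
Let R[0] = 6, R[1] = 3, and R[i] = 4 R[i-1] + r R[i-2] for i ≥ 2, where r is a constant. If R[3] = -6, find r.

R[2] = 12 + 6r
R[3] = 48 + 27r
So 48 + 27r = -6, giving r = -2.

-2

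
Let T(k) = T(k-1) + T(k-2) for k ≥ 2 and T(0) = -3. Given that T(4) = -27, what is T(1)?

-7

Let T(1) = v.
T(2) = -3 + v
T(3) = -3 + 2v
T(4) = -6 + 3v
So -6 + 3v = -27, giving v = -7.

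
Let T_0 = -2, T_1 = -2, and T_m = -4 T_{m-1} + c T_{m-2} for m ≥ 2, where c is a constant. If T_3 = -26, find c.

1

T_2 = 8 - 2c
T_3 = -32 + 6c
So -32 + 6c = -26, giving c = 1.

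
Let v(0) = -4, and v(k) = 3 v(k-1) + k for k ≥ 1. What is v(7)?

-7112

v(1) = 3(-4) + 1 = -11
v(2) = 3(-11) + 2 = -31
v(3) = 3(-31) + 3 = -90
v(4) = 3(-90) + 4 = -266
v(5) = 3(-266) + 5 = -793
v(6) = 3(-793) + 6 = -2373
v(7) = 3(-2373) + 7 = -7112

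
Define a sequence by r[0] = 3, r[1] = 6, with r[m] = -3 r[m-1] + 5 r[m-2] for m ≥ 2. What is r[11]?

3164619

r[2] = -3(6) + 5(3) = -3
r[3] = -3(-3) + 5(6) = 39
r[4] = -3(39) + 5(-3) = -132
r[5] = -3(-132) + 5(39) = 591
r[6] = -3(591) + 5(-132) = -2433
r[7] = -3(-2433) + 5(591) = 10254
r[8] = -3(10254) + 5(-2433) = -42927
r[9] = -3(-42927) + 5(10254) = 180051
r[10] = -3(180051) + 5(-42927) = -754788
r[11] = -3(-754788) + 5(180051) = 3164619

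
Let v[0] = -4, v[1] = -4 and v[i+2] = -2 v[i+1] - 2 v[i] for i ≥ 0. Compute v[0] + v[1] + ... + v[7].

v[2] = -2*(-4) - 2*(-4) = 16
v[3] = -2*16 - 2*(-4) = -24
v[4] = -2*(-24) - 2*16 = 16
v[5] = -2*16 - 2*(-24) = 16
v[6] = -2*16 - 2*16 = -64
v[7] = -2*(-64) - 2*16 = 96
Sum = (-4) + (-4) + 16 + (-24) + 16 + 16 + (-64) + 96 = 48

48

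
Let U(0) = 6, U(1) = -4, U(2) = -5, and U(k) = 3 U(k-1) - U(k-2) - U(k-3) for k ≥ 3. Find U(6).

U(3) = 3·(-5) - (-4) - 6 = -17
U(4) = 3·(-17) - (-5) - (-4) = -42
U(5) = 3·(-42) - (-17) - (-5) = -104
U(6) = 3·(-104) - (-42) - (-17) = -253

-253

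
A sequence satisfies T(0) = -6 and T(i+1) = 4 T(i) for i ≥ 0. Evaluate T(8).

T(1) = 4(-6) = -24
T(2) = 4(-24) = -96
T(3) = 4(-96) = -384
T(4) = 4(-384) = -1536
T(5) = 4(-1536) = -6144
T(6) = 4(-6144) = -24576
T(7) = 4(-24576) = -98304
T(8) = 4(-98304) = -393216

-393216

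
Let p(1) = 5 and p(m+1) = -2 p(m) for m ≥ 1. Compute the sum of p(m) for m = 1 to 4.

-25

p(2) = -2*5 = -10
p(3) = -2*(-10) = 20
p(4) = -2*20 = -40
Sum = 5 + (-10) + 20 + (-40) = -25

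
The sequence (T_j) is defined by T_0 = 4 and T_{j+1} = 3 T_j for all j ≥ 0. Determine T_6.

T_1 = 3·4 = 12
T_2 = 3·12 = 36
T_3 = 3·36 = 108
T_4 = 3·108 = 324
T_5 = 3·324 = 972
T_6 = 3·972 = 2916

2916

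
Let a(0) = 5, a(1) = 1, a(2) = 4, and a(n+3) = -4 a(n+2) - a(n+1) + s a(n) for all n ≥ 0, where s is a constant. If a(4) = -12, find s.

a(3) = -17 + 5s
a(4) = 64 - 19s
So 64 - 19s = -12, giving s = 4.

4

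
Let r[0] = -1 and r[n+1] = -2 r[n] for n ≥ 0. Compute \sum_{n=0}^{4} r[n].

r[1] = -2(-1) = 2
r[2] = -2(2) = -4
r[3] = -2(-4) = 8
r[4] = -2(8) = -16
Sum = (-1) + 2 + (-4) + 8 + (-16) = -11

-11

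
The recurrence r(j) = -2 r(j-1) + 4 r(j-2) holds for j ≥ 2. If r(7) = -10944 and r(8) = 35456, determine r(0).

Rearranging, r(j-2) = (r(j) + 2 r(j-1)) / 4.
r(6) = (35456 + 2*(-10944)) / 4 = 13568/4 = 3392
r(5) = (-10944 + 2*3392) / 4 = -4160/4 = -1040
r(4) = (3392 + 2*(-1040)) / 4 = 1312/4 = 328
r(3) = (-1040 + 2*328) / 4 = -384/4 = -96
r(2) = (328 + 2*(-96)) / 4 = 136/4 = 34
r(1) = (-96 + 2*34) / 4 = -28/4 = -7
r(0) = (34 + 2*(-7)) / 4 = 20/4 = 5

5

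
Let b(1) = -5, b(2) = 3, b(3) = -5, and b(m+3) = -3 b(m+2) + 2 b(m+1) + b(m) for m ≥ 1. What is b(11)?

-99500

b(4) = -3·(-5) + 2·3 + (-5) = 16
b(5) = -3·16 + 2·(-5) + 3 = -55
b(6) = -3·(-55) + 2·16 + (-5) = 192
b(7) = -3·192 + 2·(-55) + 16 = -670
b(8) = -3·(-670) + 2·192 + (-55) = 2339
b(9) = -3·2339 + 2·(-670) + 192 = -8165
b(10) = -3·(-8165) + 2·2339 + (-670) = 28503
b(11) = -3·28503 + 2·(-8165) + 2339 = -99500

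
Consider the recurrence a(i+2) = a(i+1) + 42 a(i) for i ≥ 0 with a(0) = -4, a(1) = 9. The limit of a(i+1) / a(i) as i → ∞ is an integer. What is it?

7

The characteristic equation is r^2 - r - 42 = 0, which factors as (r - 7)(r + 6) = 0.
So the roots are 7 and -6. Since |7| > |-6| and the coefficient of 7^i is non-zero, the ratio tends to 7.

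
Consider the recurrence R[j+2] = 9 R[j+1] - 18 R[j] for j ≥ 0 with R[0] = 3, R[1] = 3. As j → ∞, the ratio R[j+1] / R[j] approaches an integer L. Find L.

6

The characteristic equation is r^2 - 9r + 18 = 0, which factors as (r - 6)(r - 3) = 0.
So the roots are 6 and 3. Since |6| > |3| and the coefficient of 6^j is non-zero, the ratio tends to 6.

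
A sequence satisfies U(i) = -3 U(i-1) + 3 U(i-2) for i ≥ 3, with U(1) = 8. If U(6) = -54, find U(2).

Let U(2) = y.
U(3) = 24 - 3y
U(4) = -72 + 12y
U(5) = 288 - 45y
U(6) = -1080 + 171y
So -1080 + 171y = -54, giving y = 6.

6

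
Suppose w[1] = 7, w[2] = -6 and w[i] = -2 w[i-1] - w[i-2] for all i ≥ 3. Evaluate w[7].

1

w[3] = -2·(-6) - 7 = 5
w[4] = -2·5 - (-6) = -4
w[5] = -2·(-4) - 5 = 3
w[6] = -2·3 - (-4) = -2
w[7] = -2·(-2) - 3 = 1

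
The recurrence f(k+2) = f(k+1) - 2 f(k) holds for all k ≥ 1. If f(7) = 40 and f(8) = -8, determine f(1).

Rearranging, f(k-2) = (f(k) - f(k-1)) / -2.
f(6) = (-8 - 40) / -2 = -48/-2 = 24
f(5) = (40 - 24) / -2 = 16/-2 = -8
f(4) = (24 - (-8)) / -2 = 32/-2 = -16
f(3) = (-8 - (-16)) / -2 = 8/-2 = -4
f(2) = (-16 - (-4)) / -2 = -12/-2 = 6
f(1) = (-4 - 6) / -2 = -10/-2 = 5

5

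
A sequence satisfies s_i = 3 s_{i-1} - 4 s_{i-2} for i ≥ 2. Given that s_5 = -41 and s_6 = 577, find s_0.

Rearranging, s_{i-2} = (s_i - 3 s_{i-1}) / -4.
s_4 = (577 - 3*(-41)) / -4 = 700/-4 = -175
s_3 = (-41 - 3*(-175)) / -4 = 484/-4 = -121
s_2 = (-175 - 3*(-121)) / -4 = 188/-4 = -47
s_1 = (-121 - 3*(-47)) / -4 = 20/-4 = -5
s_0 = (-47 - 3*(-5)) / -4 = -32/-4 = 8

8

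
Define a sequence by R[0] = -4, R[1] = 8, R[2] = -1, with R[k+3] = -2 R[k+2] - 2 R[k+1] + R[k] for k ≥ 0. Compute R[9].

438

R[3] = -2*(-1) - 2*8 + (-4) = -18
R[4] = -2*(-18) - 2*(-1) + 8 = 46
R[5] = -2*46 - 2*(-18) + (-1) = -57
R[6] = -2*(-57) - 2*46 + (-18) = 4
R[7] = -2*4 - 2*(-57) + 46 = 152
R[8] = -2*152 - 2*4 + (-57) = -369
R[9] = -2*(-369) - 2*152 + 4 = 438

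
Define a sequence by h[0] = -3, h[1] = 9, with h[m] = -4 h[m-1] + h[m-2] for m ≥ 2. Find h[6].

-12543

h[2] = -4(9) + (-3) = -39
h[3] = -4(-39) + 9 = 165
h[4] = -4(165) + (-39) = -699
h[5] = -4(-699) + 165 = 2961
h[6] = -4(2961) + (-699) = -12543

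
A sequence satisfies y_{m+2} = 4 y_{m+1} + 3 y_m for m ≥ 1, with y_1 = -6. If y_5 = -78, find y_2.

Let y_2 = z.
y_3 = -18 + 4z
y_4 = -72 + 19z
y_5 = -342 + 88z
So -342 + 88z = -78, giving z = 3.

3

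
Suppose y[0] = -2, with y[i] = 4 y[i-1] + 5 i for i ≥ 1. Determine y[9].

58237

y[1] = 4(-2) + 5 = -3
y[2] = 4(-3) + 10 = -2
y[3] = 4(-2) + 15 = 7
y[4] = 4(7) + 20 = 48
y[5] = 4(48) + 25 = 217
y[6] = 4(217) + 30 = 898
y[7] = 4(898) + 35 = 3627
y[8] = 4(3627) + 40 = 14548
y[9] = 4(14548) + 45 = 58237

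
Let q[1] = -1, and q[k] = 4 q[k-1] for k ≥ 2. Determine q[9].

q[2] = 4·(-1) = -4
q[3] = 4·(-4) = -16
q[4] = 4·(-16) = -64
q[5] = 4·(-64) = -256
q[6] = 4·(-256) = -1024
q[7] = 4·(-1024) = -4096
q[8] = 4·(-4096) = -16384
q[9] = 4·(-16384) = -65536

-65536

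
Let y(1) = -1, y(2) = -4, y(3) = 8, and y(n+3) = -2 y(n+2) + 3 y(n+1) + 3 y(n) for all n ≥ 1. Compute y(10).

-11272

y(4) = -2*8 + 3*(-4) + 3*(-1) = -31
y(5) = -2*(-31) + 3*8 + 3*(-4) = 74
y(6) = -2*74 + 3*(-31) + 3*8 = -217
y(7) = -2*(-217) + 3*74 + 3*(-31) = 563
y(8) = -2*563 + 3*(-217) + 3*74 = -1555
y(9) = -2*(-1555) + 3*563 + 3*(-217) = 4148
y(10) = -2*4148 + 3*(-1555) + 3*563 = -11272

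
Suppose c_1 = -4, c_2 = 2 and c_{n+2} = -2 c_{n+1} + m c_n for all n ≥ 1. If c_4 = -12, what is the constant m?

c_3 = -4 - 4m
c_4 = 8 + 10m
So 8 + 10m = -12, giving m = -2.

-2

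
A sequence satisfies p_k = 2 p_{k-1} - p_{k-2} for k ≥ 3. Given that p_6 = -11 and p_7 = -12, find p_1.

Rearranging, p_{k-2} = -(p_k - 2 p_{k-1}).
p_5 = -(-12 - 2*(-11)) = -10
p_4 = -(-11 - 2*(-10)) = -9
p_3 = -(-10 - 2*(-9)) = -8
p_2 = -(-9 - 2*(-8)) = -7
p_1 = -(-8 - 2*(-7)) = -6

-6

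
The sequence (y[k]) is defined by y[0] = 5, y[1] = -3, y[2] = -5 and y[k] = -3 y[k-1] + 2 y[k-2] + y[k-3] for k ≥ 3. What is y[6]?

y[3] = -3*(-5) + 2*(-3) + 5 = 14
y[4] = -3*14 + 2*(-5) + (-3) = -55
y[5] = -3*(-55) + 2*14 + (-5) = 188
y[6] = -3*188 + 2*(-55) + 14 = -660

-660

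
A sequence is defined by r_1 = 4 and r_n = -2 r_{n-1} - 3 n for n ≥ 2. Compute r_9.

1441

r_2 = -2·4 - 6 = -14
r_3 = -2·(-14) - 9 = 19
r_4 = -2·19 - 12 = -50
r_5 = -2·(-50) - 15 = 85
r_6 = -2·85 - 18 = -188
r_7 = -2·(-188) - 21 = 355
r_8 = -2·355 - 24 = -734
r_9 = -2·(-734) - 27 = 1441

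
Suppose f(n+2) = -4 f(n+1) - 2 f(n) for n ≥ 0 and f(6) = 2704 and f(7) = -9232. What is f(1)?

Rearranging, f(n-2) = (f(n) + 4 f(n-1)) / -2.
f(5) = (-9232 + 4*2704) / -2 = 1584/-2 = -792
f(4) = (2704 + 4*(-792)) / -2 = -464/-2 = 232
f(3) = (-792 + 4*232) / -2 = 136/-2 = -68
f(2) = (232 + 4*(-68)) / -2 = -40/-2 = 20
f(1) = (-68 + 4*20) / -2 = 12/-2 = -6

-6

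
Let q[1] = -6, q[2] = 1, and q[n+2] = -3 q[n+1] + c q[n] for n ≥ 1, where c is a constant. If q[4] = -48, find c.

-3

q[3] = -3 - 6c
q[4] = 9 + 19c
So 9 + 19c = -48, giving c = -3.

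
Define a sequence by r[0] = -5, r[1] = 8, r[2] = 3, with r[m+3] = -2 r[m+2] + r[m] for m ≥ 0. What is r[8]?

r[3] = -2*3 + (-5) = -11
r[4] = -2*(-11) + 8 = 30
r[5] = -2*30 + 3 = -57
r[6] = -2*(-57) + (-11) = 103
r[7] = -2*103 + 30 = -176
r[8] = -2*(-176) + (-57) = 295

295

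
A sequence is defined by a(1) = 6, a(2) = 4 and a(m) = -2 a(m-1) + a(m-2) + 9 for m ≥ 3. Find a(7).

83

a(3) = -2(4) + 6 + 9 = 7
a(4) = -2(7) + 4 + 9 = -1
a(5) = -2(-1) + 7 + 9 = 18
a(6) = -2(18) + (-1) + 9 = -28
a(7) = -2(-28) + 18 + 9 = 83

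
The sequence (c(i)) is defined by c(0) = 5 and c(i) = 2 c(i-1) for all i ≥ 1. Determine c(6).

320

c(1) = 2·5 = 10
c(2) = 2·10 = 20
c(3) = 2·20 = 40
c(4) = 2·40 = 80
c(5) = 2·80 = 160
c(6) = 2·160 = 320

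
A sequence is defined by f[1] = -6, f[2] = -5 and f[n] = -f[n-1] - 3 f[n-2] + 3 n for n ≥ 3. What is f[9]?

f[3] = -(-5) - 3·(-6) + 9 = 32
f[4] = -32 - 3·(-5) + 12 = -5
f[5] = -(-5) - 3·32 + 15 = -76
f[6] = -(-76) - 3·(-5) + 18 = 109
f[7] = -109 - 3·(-76) + 21 = 140
f[8] = -140 - 3·109 + 24 = -443
f[9] = -(-443) - 3·140 + 27 = 50

50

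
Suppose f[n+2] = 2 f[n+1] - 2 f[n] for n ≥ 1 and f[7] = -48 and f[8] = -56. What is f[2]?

5

Rearranging, f[n-2] = (f[n] - 2 f[n-1]) / -2.
f[6] = (-56 - 2(-48)) / -2 = 40/-2 = -20
f[5] = (-48 - 2(-20)) / -2 = -8/-2 = 4
f[4] = (-20 - 2(4)) / -2 = -28/-2 = 14
f[3] = (4 - 2(14)) / -2 = -24/-2 = 12
f[2] = (14 - 2(12)) / -2 = -10/-2 = 5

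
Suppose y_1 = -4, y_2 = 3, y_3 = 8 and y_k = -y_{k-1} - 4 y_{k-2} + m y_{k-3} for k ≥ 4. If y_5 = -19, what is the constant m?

y_4 = -20 - 4m
y_5 = -12 + 7m
So -12 + 7m = -19, giving m = -1.

-1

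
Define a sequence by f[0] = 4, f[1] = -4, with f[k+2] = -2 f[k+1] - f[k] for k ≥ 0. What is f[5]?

f[2] = -2*(-4) - 4 = 4
f[3] = -2*4 - (-4) = -4
f[4] = -2*(-4) - 4 = 4
f[5] = -2*4 - (-4) = -4

-4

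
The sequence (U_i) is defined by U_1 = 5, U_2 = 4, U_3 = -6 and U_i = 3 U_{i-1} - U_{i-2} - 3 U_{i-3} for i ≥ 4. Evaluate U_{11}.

-5670

U_4 = 3(-6) - 4 - 3(5) = -37
U_5 = 3(-37) - (-6) - 3(4) = -117
U_6 = 3(-117) - (-37) - 3(-6) = -296
U_7 = 3(-296) - (-117) - 3(-37) = -660
U_8 = 3(-660) - (-296) - 3(-117) = -1333
U_9 = 3(-1333) - (-660) - 3(-296) = -2451
U_{10} = 3(-2451) - (-1333) - 3(-660) = -4040
U_{11} = 3(-4040) - (-2451) - 3(-1333) = -5670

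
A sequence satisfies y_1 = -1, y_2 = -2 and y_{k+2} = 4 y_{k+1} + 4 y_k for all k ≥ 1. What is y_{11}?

y_3 = 4·(-2) + 4·(-1) = -12
y_4 = 4·(-12) + 4·(-2) = -56
y_5 = 4·(-56) + 4·(-12) = -272
y_6 = 4·(-272) + 4·(-56) = -1312
y_7 = 4·(-1312) + 4·(-272) = -6336
y_8 = 4·(-6336) + 4·(-1312) = -30592
y_9 = 4·(-30592) + 4·(-6336) = -147712
y_{10} = 4·(-147712) + 4·(-30592) = -713216
y_{11} = 4·(-713216) + 4·(-147712) = -3443712

-3443712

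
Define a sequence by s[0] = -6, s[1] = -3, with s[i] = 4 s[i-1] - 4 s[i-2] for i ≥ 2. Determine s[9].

17664

s[2] = 4(-3) - 4(-6) = 12
s[3] = 4(12) - 4(-3) = 60
s[4] = 4(60) - 4(12) = 192
s[5] = 4(192) - 4(60) = 528
s[6] = 4(528) - 4(192) = 1344
s[7] = 4(1344) - 4(528) = 3264
s[8] = 4(3264) - 4(1344) = 7680
s[9] = 4(7680) - 4(3264) = 17664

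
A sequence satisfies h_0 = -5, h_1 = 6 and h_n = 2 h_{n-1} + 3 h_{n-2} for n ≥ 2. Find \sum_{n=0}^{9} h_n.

7381

h_2 = 2(6) + 3(-5) = -3
h_3 = 2(-3) + 3(6) = 12
h_4 = 2(12) + 3(-3) = 15
h_5 = 2(15) + 3(12) = 66
h_6 = 2(66) + 3(15) = 177
h_7 = 2(177) + 3(66) = 552
h_8 = 2(552) + 3(177) = 1635
h_9 = 2(1635) + 3(552) = 4926
Sum = (-5) + 6 + (-3) + 12 + 15 + 66 + 177 + 552 + 1635 + 4926 = 7381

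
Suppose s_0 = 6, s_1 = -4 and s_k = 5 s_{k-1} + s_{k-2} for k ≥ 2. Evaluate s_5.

s_2 = 5*(-4) + 6 = -14
s_3 = 5*(-14) + (-4) = -74
s_4 = 5*(-74) + (-14) = -384
s_5 = 5*(-384) + (-74) = -1994

-1994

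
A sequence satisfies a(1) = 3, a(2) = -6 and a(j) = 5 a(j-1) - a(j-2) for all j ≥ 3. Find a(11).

-9218778

a(3) = 5(-6) - 3 = -33
a(4) = 5(-33) - (-6) = -159
a(5) = 5(-159) - (-33) = -762
a(6) = 5(-762) - (-159) = -3651
a(7) = 5(-3651) - (-762) = -17493
a(8) = 5(-17493) - (-3651) = -83814
a(9) = 5(-83814) - (-17493) = -401577
a(10) = 5(-401577) - (-83814) = -1924071
a(11) = 5(-1924071) - (-401577) = -9218778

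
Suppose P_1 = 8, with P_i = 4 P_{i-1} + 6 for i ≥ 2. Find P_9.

655358

P_2 = 4*8 + 6 = 38
P_3 = 4*38 + 6 = 158
P_4 = 4*158 + 6 = 638
P_5 = 4*638 + 6 = 2558
P_6 = 4*2558 + 6 = 10238
P_7 = 4*10238 + 6 = 40958
P_8 = 4*40958 + 6 = 163838
P_9 = 4*163838 + 6 = 655358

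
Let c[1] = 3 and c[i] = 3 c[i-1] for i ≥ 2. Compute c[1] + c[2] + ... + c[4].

c[2] = 3(3) = 9
c[3] = 3(9) = 27
c[4] = 3(27) = 81
Sum = 3 + 9 + 27 + 81 = 120

120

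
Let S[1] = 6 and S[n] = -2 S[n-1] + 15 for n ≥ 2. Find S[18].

-131067

The fixed point is 15/(1 + 2) = 5, so S[n] - 5 = -2(S[n-1] - 5).
Hence S[n] = 1·(-2)^{n-1} + 5.
S[18] = 1·(-2)^{17} + 5 = 1·-131072 + 5 = -131067.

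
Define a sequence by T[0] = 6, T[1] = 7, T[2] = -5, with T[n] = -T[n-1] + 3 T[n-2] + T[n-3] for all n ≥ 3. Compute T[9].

T[3] = -(-5) + 3(7) + 6 = 32
T[4] = -32 + 3(-5) + 7 = -40
T[5] = -(-40) + 3(32) + (-5) = 131
T[6] = -131 + 3(-40) + 32 = -219
T[7] = -(-219) + 3(131) + (-40) = 572
T[8] = -572 + 3(-219) + 131 = -1098
T[9] = -(-1098) + 3(572) + (-219) = 2595

2595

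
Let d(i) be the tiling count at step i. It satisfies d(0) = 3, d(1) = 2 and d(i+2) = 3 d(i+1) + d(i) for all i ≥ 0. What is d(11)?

d(2) = 3·2 + 3 = 9
d(3) = 3·9 + 2 = 29
d(4) = 3·29 + 9 = 96
d(5) = 3·96 + 29 = 317
d(6) = 3·317 + 96 = 1047
d(7) = 3·1047 + 317 = 3458
d(8) = 3·3458 + 1047 = 11421
d(9) = 3·11421 + 3458 = 37721
d(10) = 3·37721 + 11421 = 124584
d(11) = 3·124584 + 37721 = 411473

411473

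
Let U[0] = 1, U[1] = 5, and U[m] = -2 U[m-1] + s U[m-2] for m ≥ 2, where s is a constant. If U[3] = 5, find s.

-5

U[2] = -10 + s
U[3] = 20 + 3s
So 20 + 3s = 5, giving s = -5.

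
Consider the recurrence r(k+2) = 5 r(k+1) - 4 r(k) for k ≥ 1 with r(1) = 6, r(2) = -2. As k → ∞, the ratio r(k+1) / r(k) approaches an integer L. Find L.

4

The characteristic equation is r^2 - 5r + 4 = 0, which factors as (r - 4)(r - 1) = 0.
So the roots are 4 and 1. Since |4| > |1| and the coefficient of 4^k is non-zero, the ratio tends to 4.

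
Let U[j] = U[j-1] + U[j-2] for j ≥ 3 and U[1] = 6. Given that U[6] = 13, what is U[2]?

Let U[2] = x.
U[3] = 6 + x
U[4] = 6 + 2x
U[5] = 12 + 3x
U[6] = 18 + 5x
So 18 + 5x = 13, giving x = -1.

-1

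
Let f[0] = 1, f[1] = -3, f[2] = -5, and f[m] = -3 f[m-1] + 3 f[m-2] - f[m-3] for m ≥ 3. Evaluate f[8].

-5759

f[3] = -3*(-5) + 3*(-3) - 1 = 5
f[4] = -3*5 + 3*(-5) - (-3) = -27
f[5] = -3*(-27) + 3*5 - (-5) = 101
f[6] = -3*101 + 3*(-27) - 5 = -389
f[7] = -3*(-389) + 3*101 - (-27) = 1497
f[8] = -3*1497 + 3*(-389) - 101 = -5759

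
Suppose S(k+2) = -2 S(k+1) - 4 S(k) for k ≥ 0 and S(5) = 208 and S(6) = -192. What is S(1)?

-7

Rearranging, S(k-2) = (S(k) + 2 S(k-1)) / -4.
S(4) = (-192 + 2*208) / -4 = 224/-4 = -56
S(3) = (208 + 2*(-56)) / -4 = 96/-4 = -24
S(2) = (-56 + 2*(-24)) / -4 = -104/-4 = 26
S(1) = (-24 + 2*26) / -4 = 28/-4 = -7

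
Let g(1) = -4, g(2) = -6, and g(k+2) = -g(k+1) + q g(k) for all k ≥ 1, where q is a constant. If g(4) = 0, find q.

g(3) = 6 - 4q
g(4) = -6 - 2q
So -6 - 2q = 0, giving q = -3.

-3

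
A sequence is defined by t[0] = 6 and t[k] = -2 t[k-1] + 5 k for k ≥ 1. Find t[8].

t[1] = -2·6 + 5 = -7
t[2] = -2·(-7) + 10 = 24
t[3] = -2·24 + 15 = -33
t[4] = -2·(-33) + 20 = 86
t[5] = -2·86 + 25 = -147
t[6] = -2·(-147) + 30 = 324
t[7] = -2·324 + 35 = -613
t[8] = -2·(-613) + 40 = 1266

1266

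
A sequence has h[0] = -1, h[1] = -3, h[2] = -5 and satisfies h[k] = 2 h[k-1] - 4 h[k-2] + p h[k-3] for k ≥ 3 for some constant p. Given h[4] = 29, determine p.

h[3] = 2 - p
h[4] = 24 - 5p
So 24 - 5p = 29, giving p = -1.

-1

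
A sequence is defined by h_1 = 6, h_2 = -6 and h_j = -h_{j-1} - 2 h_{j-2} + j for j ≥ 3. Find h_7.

47

h_3 = -(-6) - 2(6) + 3 = -3
h_4 = -(-3) - 2(-6) + 4 = 19
h_5 = -19 - 2(-3) + 5 = -8
h_6 = -(-8) - 2(19) + 6 = -24
h_7 = -(-24) - 2(-8) + 7 = 47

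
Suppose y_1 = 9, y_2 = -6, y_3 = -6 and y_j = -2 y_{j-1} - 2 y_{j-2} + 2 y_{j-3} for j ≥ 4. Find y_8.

-528

y_4 = -2·(-6) - 2·(-6) + 2·9 = 42
y_5 = -2·42 - 2·(-6) + 2·(-6) = -84
y_6 = -2·(-84) - 2·42 + 2·(-6) = 72
y_7 = -2·72 - 2·(-84) + 2·42 = 108
y_8 = -2·108 - 2·72 + 2·(-84) = -528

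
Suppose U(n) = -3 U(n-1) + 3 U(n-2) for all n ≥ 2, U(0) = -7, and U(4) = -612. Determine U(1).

Let U(1) = v.
U(2) = -21 - 3v
U(3) = 63 + 12v
U(4) = -252 - 45v
So -252 - 45v = -612, giving v = 8.

8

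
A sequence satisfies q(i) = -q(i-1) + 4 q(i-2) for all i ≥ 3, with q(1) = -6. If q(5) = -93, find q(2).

-3

Let q(2) = w.
q(3) = -24 - w
q(4) = 24 + 5w
q(5) = -120 - 9w
So -120 - 9w = -93, giving w = -3.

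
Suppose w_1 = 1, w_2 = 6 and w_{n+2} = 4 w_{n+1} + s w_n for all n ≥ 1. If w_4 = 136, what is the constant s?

4

w_3 = 24 + s
w_4 = 96 + 10s
So 96 + 10s = 136, giving s = 4.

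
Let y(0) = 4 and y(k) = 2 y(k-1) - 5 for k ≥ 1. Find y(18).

The fixed point is -5/(1 - 2) = 5, so y(k) - 5 = 2(y(k-1) - 5).
Hence y(k) = -1·2^k + 5.
y(18) = -1·2^{18} + 5 = -1·262144 + 5 = -262139.

-262139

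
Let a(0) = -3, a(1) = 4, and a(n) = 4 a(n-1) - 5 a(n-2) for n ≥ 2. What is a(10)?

a(2) = 4*4 - 5*(-3) = 31
a(3) = 4*31 - 5*4 = 104
a(4) = 4*104 - 5*31 = 261
a(5) = 4*261 - 5*104 = 524
a(6) = 4*524 - 5*261 = 791
a(7) = 4*791 - 5*524 = 544
a(8) = 4*544 - 5*791 = -1779
a(9) = 4*(-1779) - 5*544 = -9836
a(10) = 4*(-9836) - 5*(-1779) = -30449

-30449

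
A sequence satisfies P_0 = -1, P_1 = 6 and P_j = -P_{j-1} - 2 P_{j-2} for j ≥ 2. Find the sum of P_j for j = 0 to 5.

9

P_2 = -6 - 2·(-1) = -4
P_3 = -(-4) - 2·6 = -8
P_4 = -(-8) - 2·(-4) = 16
P_5 = -16 - 2·(-8) = 0
Sum = (-1) + 6 + (-4) + (-8) + 16 + 0 = 9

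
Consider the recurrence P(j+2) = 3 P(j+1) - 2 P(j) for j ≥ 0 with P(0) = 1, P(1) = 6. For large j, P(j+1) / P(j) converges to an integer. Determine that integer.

2

The characteristic equation is r^2 - 3r + 2 = 0, which factors as (r - 2)(r - 1) = 0.
So the roots are 2 and 1. Since |2| > |1| and the coefficient of 2^j is non-zero, the ratio tends to 2.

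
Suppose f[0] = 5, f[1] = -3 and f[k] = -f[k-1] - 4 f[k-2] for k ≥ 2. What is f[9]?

f[2] = -(-3) - 4*5 = -17
f[3] = -(-17) - 4*(-3) = 29
f[4] = -29 - 4*(-17) = 39
f[5] = -39 - 4*29 = -155
f[6] = -(-155) - 4*39 = -1
f[7] = -(-1) - 4*(-155) = 621
f[8] = -621 - 4*(-1) = -617
f[9] = -(-617) - 4*621 = -1867

-1867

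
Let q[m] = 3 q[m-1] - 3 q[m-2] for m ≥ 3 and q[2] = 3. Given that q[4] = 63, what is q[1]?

Let q[1] = x.
q[3] = 9 - 3x
q[4] = 18 - 9x
So 18 - 9x = 63, giving x = -5.

-5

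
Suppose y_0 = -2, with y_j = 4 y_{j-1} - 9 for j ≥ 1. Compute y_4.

-1277

y_1 = 4*(-2) - 9 = -17
y_2 = 4*(-17) - 9 = -77
y_3 = 4*(-77) - 9 = -317
y_4 = 4*(-317) - 9 = -1277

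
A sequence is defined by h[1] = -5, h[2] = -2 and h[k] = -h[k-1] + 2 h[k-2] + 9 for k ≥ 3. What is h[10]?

22

h[3] = -(-2) + 2*(-5) + 9 = 1
h[4] = -1 + 2*(-2) + 9 = 4
h[5] = -4 + 2*1 + 9 = 7
h[6] = -7 + 2*4 + 9 = 10
h[7] = -10 + 2*7 + 9 = 13
h[8] = -13 + 2*10 + 9 = 16
h[9] = -16 + 2*13 + 9 = 19
h[10] = -19 + 2*16 + 9 = 22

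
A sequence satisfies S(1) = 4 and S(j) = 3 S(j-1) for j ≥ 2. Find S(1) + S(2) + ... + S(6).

1456

S(2) = 3·4 = 12
S(3) = 3·12 = 36
S(4) = 3·36 = 108
S(5) = 3·108 = 324
S(6) = 3·324 = 972
Sum = 4 + 12 + 36 + 108 + 324 + 972 = 1456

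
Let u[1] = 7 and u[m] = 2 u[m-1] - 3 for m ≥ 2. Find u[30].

The fixed point is -3/(1 - 2) = 3, so u[m] - 3 = 2(u[m-1] - 3).
Hence u[m] = 4·2^{m-1} + 3.
u[30] = 4·2^{29} + 3 = 4·536870912 + 3 = 2147483651.

2147483651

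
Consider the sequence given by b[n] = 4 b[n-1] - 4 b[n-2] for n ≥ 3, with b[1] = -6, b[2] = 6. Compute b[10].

38400

b[3] = 4*6 - 4*(-6) = 48
b[4] = 4*48 - 4*6 = 168
b[5] = 4*168 - 4*48 = 480
b[6] = 4*480 - 4*168 = 1248
b[7] = 4*1248 - 4*480 = 3072
b[8] = 4*3072 - 4*1248 = 7296
b[9] = 4*7296 - 4*3072 = 16896
b[10] = 4*16896 - 4*7296 = 38400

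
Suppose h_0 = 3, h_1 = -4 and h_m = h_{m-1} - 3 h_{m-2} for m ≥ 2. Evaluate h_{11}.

-1291

h_2 = (-4) - 3(3) = -13
h_3 = (-13) - 3(-4) = -1
h_4 = (-1) - 3(-13) = 38
h_5 = 38 - 3(-1) = 41
h_6 = 41 - 3(38) = -73
h_7 = (-73) - 3(41) = -196
h_8 = (-196) - 3(-73) = 23
h_9 = 23 - 3(-196) = 611
h_{10} = 611 - 3(23) = 542
h_{11} = 542 - 3(611) = -1291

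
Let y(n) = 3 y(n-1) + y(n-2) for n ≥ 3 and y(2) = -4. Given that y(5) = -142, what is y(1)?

-1

Let y(1) = w.
y(3) = -12 + w
y(4) = -40 + 3w
y(5) = -132 + 10w
So -132 + 10w = -142, giving w = -1.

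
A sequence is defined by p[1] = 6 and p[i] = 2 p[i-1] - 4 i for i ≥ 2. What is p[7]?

-348

p[2] = 2(6) - 8 = 4
p[3] = 2(4) - 12 = -4
p[4] = 2(-4) - 16 = -24
p[5] = 2(-24) - 20 = -68
p[6] = 2(-68) - 24 = -160
p[7] = 2(-160) - 28 = -348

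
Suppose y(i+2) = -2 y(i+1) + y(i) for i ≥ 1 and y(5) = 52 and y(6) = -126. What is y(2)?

-6

Rearranging, y(i-2) = y(i) + 2 y(i-1).
y(4) = -126 + 2(52) = -22
y(3) = 52 + 2(-22) = 8
y(2) = -22 + 2(8) = -6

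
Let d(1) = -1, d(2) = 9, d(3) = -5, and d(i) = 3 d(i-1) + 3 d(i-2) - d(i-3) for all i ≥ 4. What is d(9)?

4255

d(4) = 3*(-5) + 3*9 - (-1) = 13
d(5) = 3*13 + 3*(-5) - 9 = 15
d(6) = 3*15 + 3*13 - (-5) = 89
d(7) = 3*89 + 3*15 - 13 = 299
d(8) = 3*299 + 3*89 - 15 = 1149
d(9) = 3*1149 + 3*299 - 89 = 4255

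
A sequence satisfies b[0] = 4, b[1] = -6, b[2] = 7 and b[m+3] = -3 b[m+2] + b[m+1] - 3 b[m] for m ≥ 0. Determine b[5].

b[3] = -3(7) + (-6) - 3(4) = -39
b[4] = -3(-39) + 7 - 3(-6) = 142
b[5] = -3(142) + (-39) - 3(7) = -486

-486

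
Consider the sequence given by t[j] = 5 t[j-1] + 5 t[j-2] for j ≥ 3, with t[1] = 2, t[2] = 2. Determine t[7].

t[3] = 5·2 + 5·2 = 20
t[4] = 5·20 + 5·2 = 110
t[5] = 5·110 + 5·20 = 650
t[6] = 5·650 + 5·110 = 3800
t[7] = 5·3800 + 5·650 = 22250

22250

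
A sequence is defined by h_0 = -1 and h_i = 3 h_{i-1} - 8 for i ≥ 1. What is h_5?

h_1 = 3*(-1) - 8 = -11
h_2 = 3*(-11) - 8 = -41
h_3 = 3*(-41) - 8 = -131
h_4 = 3*(-131) - 8 = -401
h_5 = 3*(-401) - 8 = -1211

-1211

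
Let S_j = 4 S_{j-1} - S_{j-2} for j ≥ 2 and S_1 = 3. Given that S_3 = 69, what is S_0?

Let S_0 = y.
S_2 = 12 - y
S_3 = 45 - 4y
So 45 - 4y = 69, giving y = -6.

-6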